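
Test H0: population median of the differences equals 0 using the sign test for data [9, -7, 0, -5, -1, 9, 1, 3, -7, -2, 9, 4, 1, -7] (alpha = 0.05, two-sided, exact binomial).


Step 1: Discard zero differences. Original n = 14; n_eff = number of nonzero differences = 13.
Nonzero differences (with sign): +9, -7, -5, -1, +9, +1, +3, -7, -2, +9, +4, +1, -7
Step 2: Count signs: positive = 7, negative = 6.
Step 3: Under H0: P(positive) = 0.5, so the number of positives S ~ Bin(13, 0.5).
Step 4: Two-sided exact p-value = sum of Bin(13,0.5) probabilities at or below the observed probability = 1.000000.
Step 5: alpha = 0.05. fail to reject H0.

n_eff = 13, pos = 7, neg = 6, p = 1.000000, fail to reject H0.


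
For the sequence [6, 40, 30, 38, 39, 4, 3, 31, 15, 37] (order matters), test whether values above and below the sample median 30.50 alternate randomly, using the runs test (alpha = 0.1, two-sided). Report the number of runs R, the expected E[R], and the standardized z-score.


Step 1: Compute median = 30.50; label A = above, B = below.
Labels in order: BABAABBABA  (n_A = 5, n_B = 5)
Step 2: Count runs R = 8.
Step 3: Under H0 (random ordering), E[R] = 2*n_A*n_B/(n_A+n_B) + 1 = 2*5*5/10 + 1 = 6.0000.
        Var[R] = 2*n_A*n_B*(2*n_A*n_B - n_A - n_B) / ((n_A+n_B)^2 * (n_A+n_B-1)) = 2000/900 = 2.2222.
        SD[R] = 1.4907.
Step 4: Continuity-corrected z = (R - 0.5 - E[R]) / SD[R] = (8 - 0.5 - 6.0000) / 1.4907 = 1.0062.
Step 5: Two-sided p-value via normal approximation = 2*(1 - Phi(|z|)) = 0.314305.
Step 6: alpha = 0.1. fail to reject H0.

R = 8, z = 1.0062, p = 0.314305, fail to reject H0.


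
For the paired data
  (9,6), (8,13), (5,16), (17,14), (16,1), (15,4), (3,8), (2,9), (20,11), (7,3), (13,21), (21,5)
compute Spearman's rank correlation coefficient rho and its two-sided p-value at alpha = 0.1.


Step 1: Rank x and y separately (midranks; no ties here).
rank(x): 9->6, 8->5, 5->3, 17->10, 16->9, 15->8, 3->2, 2->1, 20->11, 7->4, 13->7, 21->12
rank(y): 6->5, 13->9, 16->11, 14->10, 1->1, 4->3, 8->6, 9->7, 11->8, 3->2, 21->12, 5->4
Step 2: d_i = R_x(i) - R_y(i); compute d_i^2.
  (6-5)^2=1, (5-9)^2=16, (3-11)^2=64, (10-10)^2=0, (9-1)^2=64, (8-3)^2=25, (2-6)^2=16, (1-7)^2=36, (11-8)^2=9, (4-2)^2=4, (7-12)^2=25, (12-4)^2=64
sum(d^2) = 324.
Step 3: rho = 1 - 6*324 / (12*(12^2 - 1)) = 1 - 1944/1716 = -0.132867.
Step 4: Under H0, t = rho * sqrt((n-2)/(1-rho^2)) = -0.4239 ~ t(10).
Step 5: Two-sided p-value from the t-distribution with 10 df = 0.680598.
Step 6: alpha = 0.1. fail to reject H0.

rho = -0.1329, p = 0.680598, fail to reject H0 at alpha = 0.1.


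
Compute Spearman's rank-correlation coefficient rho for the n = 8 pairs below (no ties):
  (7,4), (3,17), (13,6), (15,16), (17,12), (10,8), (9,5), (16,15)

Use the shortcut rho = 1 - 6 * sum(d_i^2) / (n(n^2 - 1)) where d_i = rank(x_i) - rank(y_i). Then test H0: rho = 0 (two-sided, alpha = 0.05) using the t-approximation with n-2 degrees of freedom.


Step 1: Rank x and y separately (midranks; no ties here).
rank(x): 7->2, 3->1, 13->5, 15->6, 17->8, 10->4, 9->3, 16->7
rank(y): 4->1, 17->8, 6->3, 16->7, 12->5, 8->4, 5->2, 15->6
Step 2: d_i = R_x(i) - R_y(i); compute d_i^2.
  (2-1)^2=1, (1-8)^2=49, (5-3)^2=4, (6-7)^2=1, (8-5)^2=9, (4-4)^2=0, (3-2)^2=1, (7-6)^2=1
sum(d^2) = 66.
Step 3: rho = 1 - 6*66 / (8*(8^2 - 1)) = 1 - 396/504 = 0.214286.
Step 4: Under H0, t = rho * sqrt((n-2)/(1-rho^2)) = 0.5374 ~ t(6).
Step 5: Two-sided p-value from the t-distribution with 6 df = 0.610344.
Step 6: alpha = 0.05. fail to reject H0.

rho = 0.2143, p = 0.610344, fail to reject H0 at alpha = 0.05.


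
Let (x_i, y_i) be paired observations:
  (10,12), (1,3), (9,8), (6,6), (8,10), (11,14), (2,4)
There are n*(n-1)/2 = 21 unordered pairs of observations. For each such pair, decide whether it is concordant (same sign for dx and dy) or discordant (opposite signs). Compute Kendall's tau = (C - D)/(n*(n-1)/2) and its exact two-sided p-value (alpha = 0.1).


Step 1: Enumerate the 21 unordered pairs (i,j) with i<j and classify each by sign(x_j-x_i) * sign(y_j-y_i).
  (1,2):dx=-9,dy=-9->C; (1,3):dx=-1,dy=-4->C; (1,4):dx=-4,dy=-6->C; (1,5):dx=-2,dy=-2->C
  (1,6):dx=+1,dy=+2->C; (1,7):dx=-8,dy=-8->C; (2,3):dx=+8,dy=+5->C; (2,4):dx=+5,dy=+3->C
  (2,5):dx=+7,dy=+7->C; (2,6):dx=+10,dy=+11->C; (2,7):dx=+1,dy=+1->C; (3,4):dx=-3,dy=-2->C
  (3,5):dx=-1,dy=+2->D; (3,6):dx=+2,dy=+6->C; (3,7):dx=-7,dy=-4->C; (4,5):dx=+2,dy=+4->C
  (4,6):dx=+5,dy=+8->C; (4,7):dx=-4,dy=-2->C; (5,6):dx=+3,dy=+4->C; (5,7):dx=-6,dy=-6->C
  (6,7):dx=-9,dy=-10->C
Step 2: C = 20, D = 1, total pairs = 21.
Step 3: tau = (C - D)/(n(n-1)/2) = (20 - 1)/21 = 0.904762.
Step 4: Exact two-sided p-value (enumerate n! = 5040 permutations of y under H0): p = 0.002778.
Step 5: alpha = 0.1. reject H0.

tau_b = 0.9048 (C=20, D=1), p = 0.002778, reject H0.


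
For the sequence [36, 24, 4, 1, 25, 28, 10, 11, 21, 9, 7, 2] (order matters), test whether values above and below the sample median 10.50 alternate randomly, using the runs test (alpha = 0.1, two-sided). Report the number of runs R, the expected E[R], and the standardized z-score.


Step 1: Compute median = 10.50; label A = above, B = below.
Labels in order: AABBAABAABBB  (n_A = 6, n_B = 6)
Step 2: Count runs R = 6.
Step 3: Under H0 (random ordering), E[R] = 2*n_A*n_B/(n_A+n_B) + 1 = 2*6*6/12 + 1 = 7.0000.
        Var[R] = 2*n_A*n_B*(2*n_A*n_B - n_A - n_B) / ((n_A+n_B)^2 * (n_A+n_B-1)) = 4320/1584 = 2.7273.
        SD[R] = 1.6514.
Step 4: Continuity-corrected z = (R + 0.5 - E[R]) / SD[R] = (6 + 0.5 - 7.0000) / 1.6514 = -0.3028.
Step 5: Two-sided p-value via normal approximation = 2*(1 - Phi(|z|)) = 0.762069.
Step 6: alpha = 0.1. fail to reject H0.

R = 6, z = -0.3028, p = 0.762069, fail to reject H0.


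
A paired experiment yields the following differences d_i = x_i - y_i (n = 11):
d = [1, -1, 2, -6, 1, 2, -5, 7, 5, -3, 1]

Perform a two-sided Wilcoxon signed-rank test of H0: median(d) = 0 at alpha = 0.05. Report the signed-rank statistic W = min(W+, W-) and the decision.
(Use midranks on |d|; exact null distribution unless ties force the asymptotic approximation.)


Step 1: Drop any zero differences (none here) and take |d_i|.
|d| = [1, 1, 2, 6, 1, 2, 5, 7, 5, 3, 1]
Step 2: Midrank |d_i| (ties get averaged ranks).
ranks: |1|->2.5, |1|->2.5, |2|->5.5, |6|->10, |1|->2.5, |2|->5.5, |5|->8.5, |7|->11, |5|->8.5, |3|->7, |1|->2.5
Step 3: Attach original signs; sum ranks with positive sign and with negative sign.
W+ = 2.5 + 5.5 + 2.5 + 5.5 + 11 + 8.5 + 2.5 = 38
W- = 2.5 + 10 + 8.5 + 7 = 28
(Check: W+ + W- = 66 should equal n(n+1)/2 = 66.)
Step 4: Test statistic W = min(W+, W-) = 28.
Step 5: Ties in |d|, so use the tie-corrected normal approximation.
        E[W] = n(n+1)/4 = 11*12/4 = 33.
        Tie groups: |d|=1 (t=4), |d|=2 (t=2), |d|=5 (t=2); sum(t^3 - t) = 72.
        Var[W] = n(n+1)(2n+1)/24 - sum(t^3-t)/48 = 3036/24 - 72/48 = 125.
        z = (W - E[W]) / sqrt(Var[W]) = (28 - 33) / 11.1803 = -0.4472.
        Two-sided p = 2*Phi(z) = 0.654721.
Step 6: alpha = 0.05. fail to reject H0.

W+ = 38, W- = 28, W = min = 28, p = 0.654721, fail to reject H0.


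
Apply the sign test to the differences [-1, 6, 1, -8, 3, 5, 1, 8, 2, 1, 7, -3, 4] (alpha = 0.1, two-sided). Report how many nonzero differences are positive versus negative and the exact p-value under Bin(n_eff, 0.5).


Step 1: Discard zero differences. Original n = 13; n_eff = number of nonzero differences = 13.
Nonzero differences (with sign): -1, +6, +1, -8, +3, +5, +1, +8, +2, +1, +7, -3, +4
Step 2: Count signs: positive = 10, negative = 3.
Step 3: Under H0: P(positive) = 0.5, so the number of positives S ~ Bin(13, 0.5).
Step 4: Two-sided exact p-value = sum of Bin(13,0.5) probabilities at or below the observed probability = 0.092285.
Step 5: alpha = 0.1. reject H0.

n_eff = 13, pos = 10, neg = 3, p = 0.092285, reject H0.


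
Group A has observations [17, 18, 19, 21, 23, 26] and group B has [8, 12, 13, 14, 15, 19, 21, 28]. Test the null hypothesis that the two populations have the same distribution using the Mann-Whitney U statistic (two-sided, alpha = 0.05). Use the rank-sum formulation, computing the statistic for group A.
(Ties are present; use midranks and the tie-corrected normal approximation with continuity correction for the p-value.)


Step 1: Combine and sort all 14 observations; assign midranks.
sorted (value, group): (8,Y), (12,Y), (13,Y), (14,Y), (15,Y), (17,X), (18,X), (19,X), (19,Y), (21,X), (21,Y), (23,X), (26,X), (28,Y)
ranks: 8->1, 12->2, 13->3, 14->4, 15->5, 17->6, 18->7, 19->8.5, 19->8.5, 21->10.5, 21->10.5, 23->12, 26->13, 28->14
Step 2: Rank sum for X: R1 = 6 + 7 + 8.5 + 10.5 + 12 + 13 = 57.
Step 3: U_X = R1 - n1(n1+1)/2 = 57 - 6*7/2 = 57 - 21 = 36.
       U_Y = n1*n2 - U_X = 48 - 36 = 12.
Step 4: Ties are present, so use the tie-corrected normal approximation (with continuity correction) for the p-value.
Step 5: p-value = 0.136773; compare to alpha = 0.05. fail to reject H0.

U_X = 36, p = 0.136773, fail to reject H0 at alpha = 0.05.


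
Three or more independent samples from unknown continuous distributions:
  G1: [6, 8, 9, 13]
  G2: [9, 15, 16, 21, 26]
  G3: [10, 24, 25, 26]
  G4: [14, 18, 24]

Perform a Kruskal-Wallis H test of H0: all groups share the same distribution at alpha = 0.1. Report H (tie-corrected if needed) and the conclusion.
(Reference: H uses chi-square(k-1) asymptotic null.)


Step 1: Combine all N = 16 observations and assign midranks.
sorted (value, group, rank): (6,G1,1), (8,G1,2), (9,G1,3.5), (9,G2,3.5), (10,G3,5), (13,G1,6), (14,G4,7), (15,G2,8), (16,G2,9), (18,G4,10), (21,G2,11), (24,G3,12.5), (24,G4,12.5), (25,G3,14), (26,G2,15.5), (26,G3,15.5)
Step 2: Sum ranks within each group.
R_1 = 12.5 (n_1 = 4)
R_2 = 47 (n_2 = 5)
R_3 = 47 (n_3 = 4)
R_4 = 29.5 (n_4 = 3)
Step 3: H = 12/(N(N+1)) * sum(R_i^2/n_i) - 3(N+1)
     = 12/(16*17) * (12.5^2/4 + 47^2/5 + 47^2/4 + 29.5^2/3) - 3*17
     = 0.044118 * 1323.2 - 51
     = 7.376287.
Step 4: Ties present; correction factor C = 1 - 18/(16^3 - 16) = 0.995588. Corrected H = 7.376287 / 0.995588 = 7.408973.
Step 5: Under H0, H ~ chi^2(3); p-value = 0.059944.
Step 6: alpha = 0.1. reject H0.

H = 7.4090, df = 3, p = 0.059944, reject H0.


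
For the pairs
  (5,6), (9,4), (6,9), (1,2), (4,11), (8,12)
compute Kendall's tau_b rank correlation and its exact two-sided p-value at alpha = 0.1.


Step 1: Enumerate the 15 unordered pairs (i,j) with i<j and classify each by sign(x_j-x_i) * sign(y_j-y_i).
  (1,2):dx=+4,dy=-2->D; (1,3):dx=+1,dy=+3->C; (1,4):dx=-4,dy=-4->C; (1,5):dx=-1,dy=+5->D
  (1,6):dx=+3,dy=+6->C; (2,3):dx=-3,dy=+5->D; (2,4):dx=-8,dy=-2->C; (2,5):dx=-5,dy=+7->D
  (2,6):dx=-1,dy=+8->D; (3,4):dx=-5,dy=-7->C; (3,5):dx=-2,dy=+2->D; (3,6):dx=+2,dy=+3->C
  (4,5):dx=+3,dy=+9->C; (4,6):dx=+7,dy=+10->C; (5,6):dx=+4,dy=+1->C
Step 2: C = 9, D = 6, total pairs = 15.
Step 3: tau = (C - D)/(n(n-1)/2) = (9 - 6)/15 = 0.200000.
Step 4: Exact two-sided p-value (enumerate n! = 720 permutations of y under H0): p = 0.719444.
Step 5: alpha = 0.1. fail to reject H0.

tau_b = 0.2000 (C=9, D=6), p = 0.719444, fail to reject H0.


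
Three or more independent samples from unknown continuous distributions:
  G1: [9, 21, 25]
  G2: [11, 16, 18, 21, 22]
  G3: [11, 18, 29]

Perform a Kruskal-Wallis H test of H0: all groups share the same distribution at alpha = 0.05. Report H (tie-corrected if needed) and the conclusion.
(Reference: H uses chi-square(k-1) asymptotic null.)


Step 1: Combine all N = 11 observations and assign midranks.
sorted (value, group, rank): (9,G1,1), (11,G2,2.5), (11,G3,2.5), (16,G2,4), (18,G2,5.5), (18,G3,5.5), (21,G1,7.5), (21,G2,7.5), (22,G2,9), (25,G1,10), (29,G3,11)
Step 2: Sum ranks within each group.
R_1 = 18.5 (n_1 = 3)
R_2 = 28.5 (n_2 = 5)
R_3 = 19 (n_3 = 3)
Step 3: H = 12/(N(N+1)) * sum(R_i^2/n_i) - 3(N+1)
     = 12/(11*12) * (18.5^2/3 + 28.5^2/5 + 19^2/3) - 3*12
     = 0.090909 * 396.867 - 36
     = 0.078788.
Step 4: Ties present; correction factor C = 1 - 18/(11^3 - 11) = 0.986364. Corrected H = 0.078788 / 0.986364 = 0.079877.
Step 5: Under H0, H ~ chi^2(2); p-value = 0.960848.
Step 6: alpha = 0.05. fail to reject H0.

H = 0.0799, df = 2, p = 0.960848, fail to reject H0.


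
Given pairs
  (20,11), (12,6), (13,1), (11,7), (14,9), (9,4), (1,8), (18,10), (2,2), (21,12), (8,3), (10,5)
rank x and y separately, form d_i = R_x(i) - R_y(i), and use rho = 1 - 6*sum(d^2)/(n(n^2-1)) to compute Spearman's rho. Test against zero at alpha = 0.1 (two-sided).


Step 1: Rank x and y separately (midranks; no ties here).
rank(x): 20->11, 12->7, 13->8, 11->6, 14->9, 9->4, 1->1, 18->10, 2->2, 21->12, 8->3, 10->5
rank(y): 11->11, 6->6, 1->1, 7->7, 9->9, 4->4, 8->8, 10->10, 2->2, 12->12, 3->3, 5->5
Step 2: d_i = R_x(i) - R_y(i); compute d_i^2.
  (11-11)^2=0, (7-6)^2=1, (8-1)^2=49, (6-7)^2=1, (9-9)^2=0, (4-4)^2=0, (1-8)^2=49, (10-10)^2=0, (2-2)^2=0, (12-12)^2=0, (3-3)^2=0, (5-5)^2=0
sum(d^2) = 100.
Step 3: rho = 1 - 6*100 / (12*(12^2 - 1)) = 1 - 600/1716 = 0.650350.
Step 4: Under H0, t = rho * sqrt((n-2)/(1-rho^2)) = 2.7073 ~ t(10).
Step 5: Two-sided p-value from the t-distribution with 10 df = 0.022034.
Step 6: alpha = 0.1. reject H0.

rho = 0.6503, p = 0.022034, reject H0 at alpha = 0.1.


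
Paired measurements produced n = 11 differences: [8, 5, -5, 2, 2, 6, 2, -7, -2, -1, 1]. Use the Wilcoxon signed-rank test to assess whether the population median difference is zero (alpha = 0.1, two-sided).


Step 1: Drop any zero differences (none here) and take |d_i|.
|d| = [8, 5, 5, 2, 2, 6, 2, 7, 2, 1, 1]
Step 2: Midrank |d_i| (ties get averaged ranks).
ranks: |8|->11, |5|->7.5, |5|->7.5, |2|->4.5, |2|->4.5, |6|->9, |2|->4.5, |7|->10, |2|->4.5, |1|->1.5, |1|->1.5
Step 3: Attach original signs; sum ranks with positive sign and with negative sign.
W+ = 11 + 7.5 + 4.5 + 4.5 + 9 + 4.5 + 1.5 = 42.5
W- = 7.5 + 10 + 4.5 + 1.5 = 23.5
(Check: W+ + W- = 66 should equal n(n+1)/2 = 66.)
Step 4: Test statistic W = min(W+, W-) = 23.5.
Step 5: Ties in |d|, so use the tie-corrected normal approximation.
        E[W] = n(n+1)/4 = 11*12/4 = 33.
        Tie groups: |d|=1 (t=2), |d|=2 (t=4), |d|=5 (t=2); sum(t^3 - t) = 72.
        Var[W] = n(n+1)(2n+1)/24 - sum(t^3-t)/48 = 3036/24 - 72/48 = 125.
        z = (W - E[W]) / sqrt(Var[W]) = (23.5 - 33) / 11.1803 = -0.8497.
        Two-sided p = 2*Phi(z) = 0.395489.
Step 6: alpha = 0.1. fail to reject H0.

W+ = 42.5, W- = 23.5, W = min = 23.5, p = 0.395489, fail to reject H0.


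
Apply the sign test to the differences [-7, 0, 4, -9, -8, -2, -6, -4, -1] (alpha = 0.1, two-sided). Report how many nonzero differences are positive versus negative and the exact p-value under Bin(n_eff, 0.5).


Step 1: Discard zero differences. Original n = 9; n_eff = number of nonzero differences = 8.
Nonzero differences (with sign): -7, +4, -9, -8, -2, -6, -4, -1
Step 2: Count signs: positive = 1, negative = 7.
Step 3: Under H0: P(positive) = 0.5, so the number of positives S ~ Bin(8, 0.5).
Step 4: Two-sided exact p-value = sum of Bin(8,0.5) probabilities at or below the observed probability = 0.070312.
Step 5: alpha = 0.1. reject H0.

n_eff = 8, pos = 1, neg = 7, p = 0.070312, reject H0.


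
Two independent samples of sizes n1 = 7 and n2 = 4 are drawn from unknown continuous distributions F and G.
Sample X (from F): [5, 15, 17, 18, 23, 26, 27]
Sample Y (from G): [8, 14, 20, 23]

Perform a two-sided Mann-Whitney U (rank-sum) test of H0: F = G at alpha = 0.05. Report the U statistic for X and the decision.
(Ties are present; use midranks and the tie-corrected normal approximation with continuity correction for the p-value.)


Step 1: Combine and sort all 11 observations; assign midranks.
sorted (value, group): (5,X), (8,Y), (14,Y), (15,X), (17,X), (18,X), (20,Y), (23,X), (23,Y), (26,X), (27,X)
ranks: 5->1, 8->2, 14->3, 15->4, 17->5, 18->6, 20->7, 23->8.5, 23->8.5, 26->10, 27->11
Step 2: Rank sum for X: R1 = 1 + 4 + 5 + 6 + 8.5 + 10 + 11 = 45.5.
Step 3: U_X = R1 - n1(n1+1)/2 = 45.5 - 7*8/2 = 45.5 - 28 = 17.5.
       U_Y = n1*n2 - U_X = 28 - 17.5 = 10.5.
Step 4: Ties are present, so use the tie-corrected normal approximation (with continuity correction) for the p-value.
Step 5: p-value = 0.569872; compare to alpha = 0.05. fail to reject H0.

U_X = 17.5, p = 0.569872, fail to reject H0 at alpha = 0.05.


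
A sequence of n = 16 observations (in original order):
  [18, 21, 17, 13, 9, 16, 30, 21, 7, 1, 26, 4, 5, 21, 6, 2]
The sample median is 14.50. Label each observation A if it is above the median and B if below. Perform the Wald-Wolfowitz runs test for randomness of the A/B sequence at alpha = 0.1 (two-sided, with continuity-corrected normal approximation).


Step 1: Compute median = 14.50; label A = above, B = below.
Labels in order: AAABBAAABBABBABB  (n_A = 8, n_B = 8)
Step 2: Count runs R = 8.
Step 3: Under H0 (random ordering), E[R] = 2*n_A*n_B/(n_A+n_B) + 1 = 2*8*8/16 + 1 = 9.0000.
        Var[R] = 2*n_A*n_B*(2*n_A*n_B - n_A - n_B) / ((n_A+n_B)^2 * (n_A+n_B-1)) = 14336/3840 = 3.7333.
        SD[R] = 1.9322.
Step 4: Continuity-corrected z = (R + 0.5 - E[R]) / SD[R] = (8 + 0.5 - 9.0000) / 1.9322 = -0.2588.
Step 5: Two-sided p-value via normal approximation = 2*(1 - Phi(|z|)) = 0.795809.
Step 6: alpha = 0.1. fail to reject H0.

R = 8, z = -0.2588, p = 0.795809, fail to reject H0.


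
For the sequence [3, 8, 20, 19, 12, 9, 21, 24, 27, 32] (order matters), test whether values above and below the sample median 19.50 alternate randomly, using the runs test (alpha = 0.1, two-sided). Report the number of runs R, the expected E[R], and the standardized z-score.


Step 1: Compute median = 19.50; label A = above, B = below.
Labels in order: BBABBBAAAA  (n_A = 5, n_B = 5)
Step 2: Count runs R = 4.
Step 3: Under H0 (random ordering), E[R] = 2*n_A*n_B/(n_A+n_B) + 1 = 2*5*5/10 + 1 = 6.0000.
        Var[R] = 2*n_A*n_B*(2*n_A*n_B - n_A - n_B) / ((n_A+n_B)^2 * (n_A+n_B-1)) = 2000/900 = 2.2222.
        SD[R] = 1.4907.
Step 4: Continuity-corrected z = (R + 0.5 - E[R]) / SD[R] = (4 + 0.5 - 6.0000) / 1.4907 = -1.0062.
Step 5: Two-sided p-value via normal approximation = 2*(1 - Phi(|z|)) = 0.314305.
Step 6: alpha = 0.1. fail to reject H0.

R = 4, z = -1.0062, p = 0.314305, fail to reject H0.


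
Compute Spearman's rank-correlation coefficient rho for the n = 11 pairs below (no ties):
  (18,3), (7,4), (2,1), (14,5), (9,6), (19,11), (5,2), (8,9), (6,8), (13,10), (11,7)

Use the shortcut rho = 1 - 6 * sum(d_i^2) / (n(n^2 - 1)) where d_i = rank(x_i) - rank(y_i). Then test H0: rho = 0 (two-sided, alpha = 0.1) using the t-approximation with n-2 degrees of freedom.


Step 1: Rank x and y separately (midranks; no ties here).
rank(x): 18->10, 7->4, 2->1, 14->9, 9->6, 19->11, 5->2, 8->5, 6->3, 13->8, 11->7
rank(y): 3->3, 4->4, 1->1, 5->5, 6->6, 11->11, 2->2, 9->9, 8->8, 10->10, 7->7
Step 2: d_i = R_x(i) - R_y(i); compute d_i^2.
  (10-3)^2=49, (4-4)^2=0, (1-1)^2=0, (9-5)^2=16, (6-6)^2=0, (11-11)^2=0, (2-2)^2=0, (5-9)^2=16, (3-8)^2=25, (8-10)^2=4, (7-7)^2=0
sum(d^2) = 110.
Step 3: rho = 1 - 6*110 / (11*(11^2 - 1)) = 1 - 660/1320 = 0.500000.
Step 4: Under H0, t = rho * sqrt((n-2)/(1-rho^2)) = 1.7321 ~ t(9).
Step 5: Two-sided p-value from the t-distribution with 9 df = 0.117307.
Step 6: alpha = 0.1. fail to reject H0.

rho = 0.5000, p = 0.117307, fail to reject H0 at alpha = 0.1.


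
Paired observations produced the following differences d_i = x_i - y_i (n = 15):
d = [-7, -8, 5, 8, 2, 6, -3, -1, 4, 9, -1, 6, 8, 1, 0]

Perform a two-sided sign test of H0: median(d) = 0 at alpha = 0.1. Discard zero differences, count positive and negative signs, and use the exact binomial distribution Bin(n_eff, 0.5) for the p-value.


Step 1: Discard zero differences. Original n = 15; n_eff = number of nonzero differences = 14.
Nonzero differences (with sign): -7, -8, +5, +8, +2, +6, -3, -1, +4, +9, -1, +6, +8, +1
Step 2: Count signs: positive = 9, negative = 5.
Step 3: Under H0: P(positive) = 0.5, so the number of positives S ~ Bin(14, 0.5).
Step 4: Two-sided exact p-value = sum of Bin(14,0.5) probabilities at or below the observed probability = 0.423950.
Step 5: alpha = 0.1. fail to reject H0.

n_eff = 14, pos = 9, neg = 5, p = 0.423950, fail to reject H0.


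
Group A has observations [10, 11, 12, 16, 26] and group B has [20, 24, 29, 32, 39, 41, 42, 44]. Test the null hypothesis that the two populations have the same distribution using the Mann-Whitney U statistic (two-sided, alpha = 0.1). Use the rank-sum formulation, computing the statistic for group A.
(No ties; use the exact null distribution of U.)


Step 1: Combine and sort all 13 observations; assign midranks.
sorted (value, group): (10,X), (11,X), (12,X), (16,X), (20,Y), (24,Y), (26,X), (29,Y), (32,Y), (39,Y), (41,Y), (42,Y), (44,Y)
ranks: 10->1, 11->2, 12->3, 16->4, 20->5, 24->6, 26->7, 29->8, 32->9, 39->10, 41->11, 42->12, 44->13
Step 2: Rank sum for X: R1 = 1 + 2 + 3 + 4 + 7 = 17.
Step 3: U_X = R1 - n1(n1+1)/2 = 17 - 5*6/2 = 17 - 15 = 2.
       U_Y = n1*n2 - U_X = 40 - 2 = 38.
Step 4: No ties, so the exact null distribution of U (based on enumerating the C(13,5) = 1287 equally likely rank assignments) gives the two-sided p-value.
Step 5: p-value = 0.006216; compare to alpha = 0.1. reject H0.

U_X = 2, p = 0.006216, reject H0 at alpha = 0.1.


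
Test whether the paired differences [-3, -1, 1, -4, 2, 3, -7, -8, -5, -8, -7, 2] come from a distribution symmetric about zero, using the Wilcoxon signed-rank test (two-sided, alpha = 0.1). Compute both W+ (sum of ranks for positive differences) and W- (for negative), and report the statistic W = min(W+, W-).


Step 1: Drop any zero differences (none here) and take |d_i|.
|d| = [3, 1, 1, 4, 2, 3, 7, 8, 5, 8, 7, 2]
Step 2: Midrank |d_i| (ties get averaged ranks).
ranks: |3|->5.5, |1|->1.5, |1|->1.5, |4|->7, |2|->3.5, |3|->5.5, |7|->9.5, |8|->11.5, |5|->8, |8|->11.5, |7|->9.5, |2|->3.5
Step 3: Attach original signs; sum ranks with positive sign and with negative sign.
W+ = 1.5 + 3.5 + 5.5 + 3.5 = 14
W- = 5.5 + 1.5 + 7 + 9.5 + 11.5 + 8 + 11.5 + 9.5 = 64
(Check: W+ + W- = 78 should equal n(n+1)/2 = 78.)
Step 4: Test statistic W = min(W+, W-) = 14.
Step 5: Ties in |d|, so use the tie-corrected normal approximation.
        E[W] = n(n+1)/4 = 12*13/4 = 39.
        Tie groups: |d|=1 (t=2), |d|=2 (t=2), |d|=3 (t=2), |d|=7 (t=2), |d|=8 (t=2); sum(t^3 - t) = 30.
        Var[W] = n(n+1)(2n+1)/24 - sum(t^3-t)/48 = 3900/24 - 30/48 = 161.875.
        z = (W - E[W]) / sqrt(Var[W]) = (14 - 39) / 12.7230 = -1.9649.
        Two-sided p = 2*Phi(z) = 0.049421.
Step 6: alpha = 0.1. reject H0.

W+ = 14, W- = 64, W = min = 14, p = 0.049421, reject H0.


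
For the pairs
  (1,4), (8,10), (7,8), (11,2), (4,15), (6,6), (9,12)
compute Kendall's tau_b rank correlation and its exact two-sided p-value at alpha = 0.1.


Step 1: Enumerate the 21 unordered pairs (i,j) with i<j and classify each by sign(x_j-x_i) * sign(y_j-y_i).
  (1,2):dx=+7,dy=+6->C; (1,3):dx=+6,dy=+4->C; (1,4):dx=+10,dy=-2->D; (1,5):dx=+3,dy=+11->C
  (1,6):dx=+5,dy=+2->C; (1,7):dx=+8,dy=+8->C; (2,3):dx=-1,dy=-2->C; (2,4):dx=+3,dy=-8->D
  (2,5):dx=-4,dy=+5->D; (2,6):dx=-2,dy=-4->C; (2,7):dx=+1,dy=+2->C; (3,4):dx=+4,dy=-6->D
  (3,5):dx=-3,dy=+7->D; (3,6):dx=-1,dy=-2->C; (3,7):dx=+2,dy=+4->C; (4,5):dx=-7,dy=+13->D
  (4,6):dx=-5,dy=+4->D; (4,7):dx=-2,dy=+10->D; (5,6):dx=+2,dy=-9->D; (5,7):dx=+5,dy=-3->D
  (6,7):dx=+3,dy=+6->C
Step 2: C = 11, D = 10, total pairs = 21.
Step 3: tau = (C - D)/(n(n-1)/2) = (11 - 10)/21 = 0.047619.
Step 4: Exact two-sided p-value (enumerate n! = 5040 permutations of y under H0): p = 1.000000.
Step 5: alpha = 0.1. fail to reject H0.

tau_b = 0.0476 (C=11, D=10), p = 1.000000, fail to reject H0.


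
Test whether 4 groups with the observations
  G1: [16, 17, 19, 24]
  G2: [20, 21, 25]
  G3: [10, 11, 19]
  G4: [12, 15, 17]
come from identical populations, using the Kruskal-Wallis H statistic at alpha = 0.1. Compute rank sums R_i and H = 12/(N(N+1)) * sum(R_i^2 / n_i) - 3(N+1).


Step 1: Combine all N = 13 observations and assign midranks.
sorted (value, group, rank): (10,G3,1), (11,G3,2), (12,G4,3), (15,G4,4), (16,G1,5), (17,G1,6.5), (17,G4,6.5), (19,G1,8.5), (19,G3,8.5), (20,G2,10), (21,G2,11), (24,G1,12), (25,G2,13)
Step 2: Sum ranks within each group.
R_1 = 32 (n_1 = 4)
R_2 = 34 (n_2 = 3)
R_3 = 11.5 (n_3 = 3)
R_4 = 13.5 (n_4 = 3)
Step 3: H = 12/(N(N+1)) * sum(R_i^2/n_i) - 3(N+1)
     = 12/(13*14) * (32^2/4 + 34^2/3 + 11.5^2/3 + 13.5^2/3) - 3*14
     = 0.065934 * 746.167 - 42
     = 7.197802.
Step 4: Ties present; correction factor C = 1 - 12/(13^3 - 13) = 0.994505. Corrected H = 7.197802 / 0.994505 = 7.237569.
Step 5: Under H0, H ~ chi^2(3); p-value = 0.064699.
Step 6: alpha = 0.1. reject H0.

H = 7.2376, df = 3, p = 0.064699, reject H0.


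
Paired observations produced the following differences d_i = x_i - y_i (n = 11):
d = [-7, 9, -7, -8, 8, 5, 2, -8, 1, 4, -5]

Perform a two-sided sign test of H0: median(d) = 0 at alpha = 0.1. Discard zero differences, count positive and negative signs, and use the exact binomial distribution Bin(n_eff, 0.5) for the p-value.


Step 1: Discard zero differences. Original n = 11; n_eff = number of nonzero differences = 11.
Nonzero differences (with sign): -7, +9, -7, -8, +8, +5, +2, -8, +1, +4, -5
Step 2: Count signs: positive = 6, negative = 5.
Step 3: Under H0: P(positive) = 0.5, so the number of positives S ~ Bin(11, 0.5).
Step 4: Two-sided exact p-value = sum of Bin(11,0.5) probabilities at or below the observed probability = 1.000000.
Step 5: alpha = 0.1. fail to reject H0.

n_eff = 11, pos = 6, neg = 5, p = 1.000000, fail to reject H0.


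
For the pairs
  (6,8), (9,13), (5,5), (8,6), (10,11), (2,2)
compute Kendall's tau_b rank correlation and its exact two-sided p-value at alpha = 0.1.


Step 1: Enumerate the 15 unordered pairs (i,j) with i<j and classify each by sign(x_j-x_i) * sign(y_j-y_i).
  (1,2):dx=+3,dy=+5->C; (1,3):dx=-1,dy=-3->C; (1,4):dx=+2,dy=-2->D; (1,5):dx=+4,dy=+3->C
  (1,6):dx=-4,dy=-6->C; (2,3):dx=-4,dy=-8->C; (2,4):dx=-1,dy=-7->C; (2,5):dx=+1,dy=-2->D
  (2,6):dx=-7,dy=-11->C; (3,4):dx=+3,dy=+1->C; (3,5):dx=+5,dy=+6->C; (3,6):dx=-3,dy=-3->C
  (4,5):dx=+2,dy=+5->C; (4,6):dx=-6,dy=-4->C; (5,6):dx=-8,dy=-9->C
Step 2: C = 13, D = 2, total pairs = 15.
Step 3: tau = (C - D)/(n(n-1)/2) = (13 - 2)/15 = 0.733333.
Step 4: Exact two-sided p-value (enumerate n! = 720 permutations of y under H0): p = 0.055556.
Step 5: alpha = 0.1. reject H0.

tau_b = 0.7333 (C=13, D=2), p = 0.055556, reject H0.


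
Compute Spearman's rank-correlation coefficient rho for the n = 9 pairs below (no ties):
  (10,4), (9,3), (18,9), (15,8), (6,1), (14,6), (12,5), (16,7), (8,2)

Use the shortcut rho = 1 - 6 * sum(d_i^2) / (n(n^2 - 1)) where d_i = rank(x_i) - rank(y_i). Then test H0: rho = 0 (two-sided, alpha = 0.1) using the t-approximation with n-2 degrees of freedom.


Step 1: Rank x and y separately (midranks; no ties here).
rank(x): 10->4, 9->3, 18->9, 15->7, 6->1, 14->6, 12->5, 16->8, 8->2
rank(y): 4->4, 3->3, 9->9, 8->8, 1->1, 6->6, 5->5, 7->7, 2->2
Step 2: d_i = R_x(i) - R_y(i); compute d_i^2.
  (4-4)^2=0, (3-3)^2=0, (9-9)^2=0, (7-8)^2=1, (1-1)^2=0, (6-6)^2=0, (5-5)^2=0, (8-7)^2=1, (2-2)^2=0
sum(d^2) = 2.
Step 3: rho = 1 - 6*2 / (9*(9^2 - 1)) = 1 - 12/720 = 0.983333.
Step 4: Under H0, t = rho * sqrt((n-2)/(1-rho^2)) = 14.3096 ~ t(7).
Step 5: Two-sided p-value from the t-distribution with 7 df = 0.000002.
Step 6: alpha = 0.1. reject H0.

rho = 0.9833, p = 0.000002, reject H0 at alpha = 0.1.


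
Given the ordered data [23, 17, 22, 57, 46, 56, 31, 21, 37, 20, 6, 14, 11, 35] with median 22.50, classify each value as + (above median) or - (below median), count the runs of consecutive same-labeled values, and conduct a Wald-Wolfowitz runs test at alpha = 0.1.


Step 1: Compute median = 22.50; label A = above, B = below.
Labels in order: ABBAAAABABBBBA  (n_A = 7, n_B = 7)
Step 2: Count runs R = 7.
Step 3: Under H0 (random ordering), E[R] = 2*n_A*n_B/(n_A+n_B) + 1 = 2*7*7/14 + 1 = 8.0000.
        Var[R] = 2*n_A*n_B*(2*n_A*n_B - n_A - n_B) / ((n_A+n_B)^2 * (n_A+n_B-1)) = 8232/2548 = 3.2308.
        SD[R] = 1.7974.
Step 4: Continuity-corrected z = (R + 0.5 - E[R]) / SD[R] = (7 + 0.5 - 8.0000) / 1.7974 = -0.2782.
Step 5: Two-sided p-value via normal approximation = 2*(1 - Phi(|z|)) = 0.780879.
Step 6: alpha = 0.1. fail to reject H0.

R = 7, z = -0.2782, p = 0.780879, fail to reject H0.


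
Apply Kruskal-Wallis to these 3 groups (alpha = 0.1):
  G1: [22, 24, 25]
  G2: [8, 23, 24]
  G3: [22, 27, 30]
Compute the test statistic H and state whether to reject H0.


Step 1: Combine all N = 9 observations and assign midranks.
sorted (value, group, rank): (8,G2,1), (22,G1,2.5), (22,G3,2.5), (23,G2,4), (24,G1,5.5), (24,G2,5.5), (25,G1,7), (27,G3,8), (30,G3,9)
Step 2: Sum ranks within each group.
R_1 = 15 (n_1 = 3)
R_2 = 10.5 (n_2 = 3)
R_3 = 19.5 (n_3 = 3)
Step 3: H = 12/(N(N+1)) * sum(R_i^2/n_i) - 3(N+1)
     = 12/(9*10) * (15^2/3 + 10.5^2/3 + 19.5^2/3) - 3*10
     = 0.133333 * 238.5 - 30
     = 1.800000.
Step 4: Ties present; correction factor C = 1 - 12/(9^3 - 9) = 0.983333. Corrected H = 1.800000 / 0.983333 = 1.830508.
Step 5: Under H0, H ~ chi^2(2); p-value = 0.400415.
Step 6: alpha = 0.1. fail to reject H0.

H = 1.8305, df = 2, p = 0.400415, fail to reject H0.


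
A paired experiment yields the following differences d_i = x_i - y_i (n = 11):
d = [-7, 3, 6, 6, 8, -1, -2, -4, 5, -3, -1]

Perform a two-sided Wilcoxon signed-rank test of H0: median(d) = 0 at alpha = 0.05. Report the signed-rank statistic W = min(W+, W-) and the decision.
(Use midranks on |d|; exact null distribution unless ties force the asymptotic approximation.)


Step 1: Drop any zero differences (none here) and take |d_i|.
|d| = [7, 3, 6, 6, 8, 1, 2, 4, 5, 3, 1]
Step 2: Midrank |d_i| (ties get averaged ranks).
ranks: |7|->10, |3|->4.5, |6|->8.5, |6|->8.5, |8|->11, |1|->1.5, |2|->3, |4|->6, |5|->7, |3|->4.5, |1|->1.5
Step 3: Attach original signs; sum ranks with positive sign and with negative sign.
W+ = 4.5 + 8.5 + 8.5 + 11 + 7 = 39.5
W- = 10 + 1.5 + 3 + 6 + 4.5 + 1.5 = 26.5
(Check: W+ + W- = 66 should equal n(n+1)/2 = 66.)
Step 4: Test statistic W = min(W+, W-) = 26.5.
Step 5: Ties in |d|, so use the tie-corrected normal approximation.
        E[W] = n(n+1)/4 = 11*12/4 = 33.
        Tie groups: |d|=1 (t=2), |d|=3 (t=2), |d|=6 (t=2); sum(t^3 - t) = 18.
        Var[W] = n(n+1)(2n+1)/24 - sum(t^3-t)/48 = 3036/24 - 18/48 = 126.125.
        z = (W - E[W]) / sqrt(Var[W]) = (26.5 - 33) / 11.2305 = -0.5788.
        Two-sided p = 2*Phi(z) = 0.562738.
Step 6: alpha = 0.05. fail to reject H0.

W+ = 39.5, W- = 26.5, W = min = 26.5, p = 0.562738, fail to reject H0.


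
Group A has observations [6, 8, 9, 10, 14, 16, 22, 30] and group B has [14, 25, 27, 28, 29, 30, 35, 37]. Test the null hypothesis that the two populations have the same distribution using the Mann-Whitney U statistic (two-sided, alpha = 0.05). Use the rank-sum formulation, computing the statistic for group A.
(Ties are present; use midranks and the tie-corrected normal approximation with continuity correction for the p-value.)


Step 1: Combine and sort all 16 observations; assign midranks.
sorted (value, group): (6,X), (8,X), (9,X), (10,X), (14,X), (14,Y), (16,X), (22,X), (25,Y), (27,Y), (28,Y), (29,Y), (30,X), (30,Y), (35,Y), (37,Y)
ranks: 6->1, 8->2, 9->3, 10->4, 14->5.5, 14->5.5, 16->7, 22->8, 25->9, 27->10, 28->11, 29->12, 30->13.5, 30->13.5, 35->15, 37->16
Step 2: Rank sum for X: R1 = 1 + 2 + 3 + 4 + 5.5 + 7 + 8 + 13.5 = 44.
Step 3: U_X = R1 - n1(n1+1)/2 = 44 - 8*9/2 = 44 - 36 = 8.
       U_Y = n1*n2 - U_X = 64 - 8 = 56.
Step 4: Ties are present, so use the tie-corrected normal approximation (with continuity correction) for the p-value.
Step 5: p-value = 0.013450; compare to alpha = 0.05. reject H0.

U_X = 8, p = 0.013450, reject H0 at alpha = 0.05.


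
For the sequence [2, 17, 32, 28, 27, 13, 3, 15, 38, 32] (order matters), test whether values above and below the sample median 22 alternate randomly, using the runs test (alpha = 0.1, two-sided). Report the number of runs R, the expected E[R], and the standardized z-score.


Step 1: Compute median = 22; label A = above, B = below.
Labels in order: BBAAABBBAA  (n_A = 5, n_B = 5)
Step 2: Count runs R = 4.
Step 3: Under H0 (random ordering), E[R] = 2*n_A*n_B/(n_A+n_B) + 1 = 2*5*5/10 + 1 = 6.0000.
        Var[R] = 2*n_A*n_B*(2*n_A*n_B - n_A - n_B) / ((n_A+n_B)^2 * (n_A+n_B-1)) = 2000/900 = 2.2222.
        SD[R] = 1.4907.
Step 4: Continuity-corrected z = (R + 0.5 - E[R]) / SD[R] = (4 + 0.5 - 6.0000) / 1.4907 = -1.0062.
Step 5: Two-sided p-value via normal approximation = 2*(1 - Phi(|z|)) = 0.314305.
Step 6: alpha = 0.1. fail to reject H0.

R = 4, z = -1.0062, p = 0.314305, fail to reject H0.


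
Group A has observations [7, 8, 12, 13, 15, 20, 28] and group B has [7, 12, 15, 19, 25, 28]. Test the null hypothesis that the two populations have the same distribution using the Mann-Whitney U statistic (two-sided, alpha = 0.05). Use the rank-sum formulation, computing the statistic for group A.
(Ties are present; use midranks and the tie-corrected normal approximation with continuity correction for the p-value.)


Step 1: Combine and sort all 13 observations; assign midranks.
sorted (value, group): (7,X), (7,Y), (8,X), (12,X), (12,Y), (13,X), (15,X), (15,Y), (19,Y), (20,X), (25,Y), (28,X), (28,Y)
ranks: 7->1.5, 7->1.5, 8->3, 12->4.5, 12->4.5, 13->6, 15->7.5, 15->7.5, 19->9, 20->10, 25->11, 28->12.5, 28->12.5
Step 2: Rank sum for X: R1 = 1.5 + 3 + 4.5 + 6 + 7.5 + 10 + 12.5 = 45.
Step 3: U_X = R1 - n1(n1+1)/2 = 45 - 7*8/2 = 45 - 28 = 17.
       U_Y = n1*n2 - U_X = 42 - 17 = 25.
Step 4: Ties are present, so use the tie-corrected normal approximation (with continuity correction) for the p-value.
Step 5: p-value = 0.615126; compare to alpha = 0.05. fail to reject H0.

U_X = 17, p = 0.615126, fail to reject H0 at alpha = 0.05.


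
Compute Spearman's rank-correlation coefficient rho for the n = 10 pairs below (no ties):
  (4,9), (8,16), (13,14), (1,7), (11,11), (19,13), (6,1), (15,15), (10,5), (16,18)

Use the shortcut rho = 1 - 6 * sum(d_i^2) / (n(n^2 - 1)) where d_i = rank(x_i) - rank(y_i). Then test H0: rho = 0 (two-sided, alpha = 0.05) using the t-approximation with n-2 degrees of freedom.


Step 1: Rank x and y separately (midranks; no ties here).
rank(x): 4->2, 8->4, 13->7, 1->1, 11->6, 19->10, 6->3, 15->8, 10->5, 16->9
rank(y): 9->4, 16->9, 14->7, 7->3, 11->5, 13->6, 1->1, 15->8, 5->2, 18->10
Step 2: d_i = R_x(i) - R_y(i); compute d_i^2.
  (2-4)^2=4, (4-9)^2=25, (7-7)^2=0, (1-3)^2=4, (6-5)^2=1, (10-6)^2=16, (3-1)^2=4, (8-8)^2=0, (5-2)^2=9, (9-10)^2=1
sum(d^2) = 64.
Step 3: rho = 1 - 6*64 / (10*(10^2 - 1)) = 1 - 384/990 = 0.612121.
Step 4: Under H0, t = rho * sqrt((n-2)/(1-rho^2)) = 2.1895 ~ t(8).
Step 5: Two-sided p-value from the t-distribution with 8 df = 0.059972.
Step 6: alpha = 0.05. fail to reject H0.

rho = 0.6121, p = 0.059972, fail to reject H0 at alpha = 0.05.


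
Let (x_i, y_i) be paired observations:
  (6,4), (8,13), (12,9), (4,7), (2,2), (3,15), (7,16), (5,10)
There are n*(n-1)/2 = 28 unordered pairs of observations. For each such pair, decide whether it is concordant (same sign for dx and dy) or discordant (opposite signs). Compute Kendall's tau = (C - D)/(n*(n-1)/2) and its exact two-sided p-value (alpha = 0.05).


Step 1: Enumerate the 28 unordered pairs (i,j) with i<j and classify each by sign(x_j-x_i) * sign(y_j-y_i).
  (1,2):dx=+2,dy=+9->C; (1,3):dx=+6,dy=+5->C; (1,4):dx=-2,dy=+3->D; (1,5):dx=-4,dy=-2->C
  (1,6):dx=-3,dy=+11->D; (1,7):dx=+1,dy=+12->C; (1,8):dx=-1,dy=+6->D; (2,3):dx=+4,dy=-4->D
  (2,4):dx=-4,dy=-6->C; (2,5):dx=-6,dy=-11->C; (2,6):dx=-5,dy=+2->D; (2,7):dx=-1,dy=+3->D
  (2,8):dx=-3,dy=-3->C; (3,4):dx=-8,dy=-2->C; (3,5):dx=-10,dy=-7->C; (3,6):dx=-9,dy=+6->D
  (3,7):dx=-5,dy=+7->D; (3,8):dx=-7,dy=+1->D; (4,5):dx=-2,dy=-5->C; (4,6):dx=-1,dy=+8->D
  (4,7):dx=+3,dy=+9->C; (4,8):dx=+1,dy=+3->C; (5,6):dx=+1,dy=+13->C; (5,7):dx=+5,dy=+14->C
  (5,8):dx=+3,dy=+8->C; (6,7):dx=+4,dy=+1->C; (6,8):dx=+2,dy=-5->D; (7,8):dx=-2,dy=-6->C
Step 2: C = 17, D = 11, total pairs = 28.
Step 3: tau = (C - D)/(n(n-1)/2) = (17 - 11)/28 = 0.214286.
Step 4: Exact two-sided p-value (enumerate n! = 40320 permutations of y under H0): p = 0.548413.
Step 5: alpha = 0.05. fail to reject H0.

tau_b = 0.2143 (C=17, D=11), p = 0.548413, fail to reject H0.


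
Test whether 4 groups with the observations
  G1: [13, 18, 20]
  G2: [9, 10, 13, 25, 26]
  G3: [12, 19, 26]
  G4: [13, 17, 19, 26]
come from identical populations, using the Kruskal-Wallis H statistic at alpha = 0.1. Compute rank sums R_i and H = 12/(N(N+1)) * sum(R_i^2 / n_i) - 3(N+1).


Step 1: Combine all N = 15 observations and assign midranks.
sorted (value, group, rank): (9,G2,1), (10,G2,2), (12,G3,3), (13,G1,5), (13,G2,5), (13,G4,5), (17,G4,7), (18,G1,8), (19,G3,9.5), (19,G4,9.5), (20,G1,11), (25,G2,12), (26,G2,14), (26,G3,14), (26,G4,14)
Step 2: Sum ranks within each group.
R_1 = 24 (n_1 = 3)
R_2 = 34 (n_2 = 5)
R_3 = 26.5 (n_3 = 3)
R_4 = 35.5 (n_4 = 4)
Step 3: H = 12/(N(N+1)) * sum(R_i^2/n_i) - 3(N+1)
     = 12/(15*16) * (24^2/3 + 34^2/5 + 26.5^2/3 + 35.5^2/4) - 3*16
     = 0.050000 * 972.346 - 48
     = 0.617292.
Step 4: Ties present; correction factor C = 1 - 54/(15^3 - 15) = 0.983929. Corrected H = 0.617292 / 0.983929 = 0.627374.
Step 5: Under H0, H ~ chi^2(3); p-value = 0.890138.
Step 6: alpha = 0.1. fail to reject H0.

H = 0.6274, df = 3, p = 0.890138, fail to reject H0.


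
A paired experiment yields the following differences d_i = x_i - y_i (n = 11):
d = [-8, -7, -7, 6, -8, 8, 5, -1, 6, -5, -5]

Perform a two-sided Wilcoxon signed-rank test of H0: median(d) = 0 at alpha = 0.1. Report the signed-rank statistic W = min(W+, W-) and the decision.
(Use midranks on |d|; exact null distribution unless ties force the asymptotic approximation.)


Step 1: Drop any zero differences (none here) and take |d_i|.
|d| = [8, 7, 7, 6, 8, 8, 5, 1, 6, 5, 5]
Step 2: Midrank |d_i| (ties get averaged ranks).
ranks: |8|->10, |7|->7.5, |7|->7.5, |6|->5.5, |8|->10, |8|->10, |5|->3, |1|->1, |6|->5.5, |5|->3, |5|->3
Step 3: Attach original signs; sum ranks with positive sign and with negative sign.
W+ = 5.5 + 10 + 3 + 5.5 = 24
W- = 10 + 7.5 + 7.5 + 10 + 1 + 3 + 3 = 42
(Check: W+ + W- = 66 should equal n(n+1)/2 = 66.)
Step 4: Test statistic W = min(W+, W-) = 24.
Step 5: Ties in |d|, so use the tie-corrected normal approximation.
        E[W] = n(n+1)/4 = 11*12/4 = 33.
        Tie groups: |d|=5 (t=3), |d|=6 (t=2), |d|=7 (t=2), |d|=8 (t=3); sum(t^3 - t) = 60.
        Var[W] = n(n+1)(2n+1)/24 - sum(t^3-t)/48 = 3036/24 - 60/48 = 125.25.
        z = (W - E[W]) / sqrt(Var[W]) = (24 - 33) / 11.1915 = -0.8042.
        Two-sided p = 2*Phi(z) = 0.421293.
Step 6: alpha = 0.1. fail to reject H0.

W+ = 24, W- = 42, W = min = 24, p = 0.421293, fail to reject H0.


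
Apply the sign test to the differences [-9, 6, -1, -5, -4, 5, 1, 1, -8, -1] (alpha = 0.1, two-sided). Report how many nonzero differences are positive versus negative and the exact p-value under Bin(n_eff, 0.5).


Step 1: Discard zero differences. Original n = 10; n_eff = number of nonzero differences = 10.
Nonzero differences (with sign): -9, +6, -1, -5, -4, +5, +1, +1, -8, -1
Step 2: Count signs: positive = 4, negative = 6.
Step 3: Under H0: P(positive) = 0.5, so the number of positives S ~ Bin(10, 0.5).
Step 4: Two-sided exact p-value = sum of Bin(10,0.5) probabilities at or below the observed probability = 0.753906.
Step 5: alpha = 0.1. fail to reject H0.

n_eff = 10, pos = 4, neg = 6, p = 0.753906, fail to reject H0.


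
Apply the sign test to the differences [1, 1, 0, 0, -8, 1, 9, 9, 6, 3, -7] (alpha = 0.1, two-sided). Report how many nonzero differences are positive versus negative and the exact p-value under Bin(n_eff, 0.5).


Step 1: Discard zero differences. Original n = 11; n_eff = number of nonzero differences = 9.
Nonzero differences (with sign): +1, +1, -8, +1, +9, +9, +6, +3, -7
Step 2: Count signs: positive = 7, negative = 2.
Step 3: Under H0: P(positive) = 0.5, so the number of positives S ~ Bin(9, 0.5).
Step 4: Two-sided exact p-value = sum of Bin(9,0.5) probabilities at or below the observed probability = 0.179688.
Step 5: alpha = 0.1. fail to reject H0.

n_eff = 9, pos = 7, neg = 2, p = 0.179688, fail to reject H0.


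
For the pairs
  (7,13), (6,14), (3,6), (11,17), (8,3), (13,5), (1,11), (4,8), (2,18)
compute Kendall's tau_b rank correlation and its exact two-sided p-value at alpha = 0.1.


Step 1: Enumerate the 36 unordered pairs (i,j) with i<j and classify each by sign(x_j-x_i) * sign(y_j-y_i).
  (1,2):dx=-1,dy=+1->D; (1,3):dx=-4,dy=-7->C; (1,4):dx=+4,dy=+4->C; (1,5):dx=+1,dy=-10->D
  (1,6):dx=+6,dy=-8->D; (1,7):dx=-6,dy=-2->C; (1,8):dx=-3,dy=-5->C; (1,9):dx=-5,dy=+5->D
  (2,3):dx=-3,dy=-8->C; (2,4):dx=+5,dy=+3->C; (2,5):dx=+2,dy=-11->D; (2,6):dx=+7,dy=-9->D
  (2,7):dx=-5,dy=-3->C; (2,8):dx=-2,dy=-6->C; (2,9):dx=-4,dy=+4->D; (3,4):dx=+8,dy=+11->C
  (3,5):dx=+5,dy=-3->D; (3,6):dx=+10,dy=-1->D; (3,7):dx=-2,dy=+5->D; (3,8):dx=+1,dy=+2->C
  (3,9):dx=-1,dy=+12->D; (4,5):dx=-3,dy=-14->C; (4,6):dx=+2,dy=-12->D; (4,7):dx=-10,dy=-6->C
  (4,8):dx=-7,dy=-9->C; (4,9):dx=-9,dy=+1->D; (5,6):dx=+5,dy=+2->C; (5,7):dx=-7,dy=+8->D
  (5,8):dx=-4,dy=+5->D; (5,9):dx=-6,dy=+15->D; (6,7):dx=-12,dy=+6->D; (6,8):dx=-9,dy=+3->D
  (6,9):dx=-11,dy=+13->D; (7,8):dx=+3,dy=-3->D; (7,9):dx=+1,dy=+7->C; (8,9):dx=-2,dy=+10->D
Step 2: C = 15, D = 21, total pairs = 36.
Step 3: tau = (C - D)/(n(n-1)/2) = (15 - 21)/36 = -0.166667.
Step 4: Exact two-sided p-value (enumerate n! = 362880 permutations of y under H0): p = 0.612202.
Step 5: alpha = 0.1. fail to reject H0.

tau_b = -0.1667 (C=15, D=21), p = 0.612202, fail to reject H0.
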